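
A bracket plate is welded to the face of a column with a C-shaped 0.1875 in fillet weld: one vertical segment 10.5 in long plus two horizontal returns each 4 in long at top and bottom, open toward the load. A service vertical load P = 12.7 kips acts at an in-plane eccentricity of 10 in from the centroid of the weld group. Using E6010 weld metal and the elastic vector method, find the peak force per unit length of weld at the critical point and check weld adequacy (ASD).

f_max ≈ 2.66 kip/in; NOT adequate

E60XX → F_EXX = 60 ksi.
Total weld length L_w = 18.5 in. Treat welds as unit-width lines.
Centroid: x̄ = 2×4×2 / 18.5 = 0.8649 in from the vertical weld.
Polar moment about centroid: J = I_x + I_y = [10.5³/12 + 2×4×5.25²] + [10.5×0.8649² + 2(4³/12 + 4×1.135²)] = 345.8 in³.
Direct shear f_v = P/L_w = 12.7 / 18.5 = 0.6865 kip/in (vertical).
Torsion M = P·e = 12.7 × 10 = 127 kip·in.
Critical point at (x, y) = (3.135, 5.25) from centroid. f_tx = M·y/J = 1.928 kip/in; f_ty = M·x/J = 1.151 kip/in.
Resultant f_max = √[f_tx² + (f_v + f_ty)²] = √[1.928² + (0.6865 + 1.151)²] = 2.664 kip/in.
Capacity per unit length: r_n/Ω = (1/2.0) × 0.6 × 60 × (0.707 × 0.1875) = 2.386 kip/in.
2.664 > 2.386 → NOT adequate.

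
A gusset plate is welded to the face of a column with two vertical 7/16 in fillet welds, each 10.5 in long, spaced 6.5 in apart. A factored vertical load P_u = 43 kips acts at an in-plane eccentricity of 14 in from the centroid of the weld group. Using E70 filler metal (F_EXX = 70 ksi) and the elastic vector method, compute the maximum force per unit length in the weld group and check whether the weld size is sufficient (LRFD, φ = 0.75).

f_max ≈ 10.2 kip/in; NOT adequate

Total weld length L_w = 21 in. Treat welds as unit-width lines.
Polar moment about centroid: J = 2[d³/12 + d(b/2)²] = 2[10.5³/12 + 10.5×3.25²] = 414.8 in³.
Direct shear f_v = P/L_w = 43 / 21 = 2.048 kip/in (vertical).
Torsion M = P·e = 43 × 14 = 602 kip·in.
Critical point at (x, y) = (3.25, 5.25) from centroid. f_tx = M·y/J = 7.62 kip/in; f_ty = M·x/J = 4.717 kip/in.
Resultant f_max = √[f_tx² + (f_v + f_ty)²] = √[7.62² + (2.048 + 4.717)²] = 10.19 kip/in.
Capacity per unit length: φr_n = 0.75 × 0.6 × 70 × (0.707 × 0.4375) = 9.743 kip/in.
10.19 > 9.743 → NOT adequate.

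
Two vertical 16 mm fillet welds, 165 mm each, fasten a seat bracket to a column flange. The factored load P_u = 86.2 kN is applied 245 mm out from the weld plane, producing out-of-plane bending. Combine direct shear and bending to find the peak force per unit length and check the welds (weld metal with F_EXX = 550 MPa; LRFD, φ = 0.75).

f_max ≈ 2340 N/mm; adequate

L_w = 2 × 165 = 330 mm; section modulus (unit throat) S = 2 × L²/6 = 9075 mm².
Direct shear f_v = P/L_w = 86.2×10³/330 = 261.2 N/mm.
Moment M = P × e = 86.2×10³ × 245 = 21119000 N·mm; bending f_b = M/S = 2327 N/mm.
f_max = √(f_v² + f_b²) = √(261.2² + 2327²) = 2342 N/mm.
φr_n = 0.75 × 0.6 × 550 × (0.707 × 16) = 2800 N/mm → adequate.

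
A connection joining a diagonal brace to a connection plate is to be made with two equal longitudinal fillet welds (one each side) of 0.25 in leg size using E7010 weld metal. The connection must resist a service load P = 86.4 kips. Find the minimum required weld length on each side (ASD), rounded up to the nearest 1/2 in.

L = 12 in on each side

E70XX → F_EXX = 70 ksi.
Throat t_e = 0.707 × 0.25 = 0.1767 in.
r_n/Ω = (0.6 × 70 × 0.1767) / 2.0 = 3.712 kip/in.
L_req = P / (r_n/Ω) = 86.4 / 3.712 = 23.28 in total.
Per side: 23.28 / 2 = 11.64 in.
Round up → use L = 12 in on each side.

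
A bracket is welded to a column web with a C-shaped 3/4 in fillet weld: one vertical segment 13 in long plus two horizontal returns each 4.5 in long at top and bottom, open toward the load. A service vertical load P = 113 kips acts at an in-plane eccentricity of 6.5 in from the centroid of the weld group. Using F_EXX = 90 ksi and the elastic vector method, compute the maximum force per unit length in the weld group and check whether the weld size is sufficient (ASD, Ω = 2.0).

f_max ≈ 12.3 kip/in; adequate

Total weld length L_w = 22 in. Treat welds as unit-width lines.
Centroid: x̄ = 2×4.5×2.25 / 22 = 0.9205 in from the vertical weld.
Polar moment about centroid: J = I_x + I_y = [13³/12 + 2×4.5×6.5²] + [13×0.9205² + 2(4.5³/12 + 4.5×1.33²)] = 605.4 in³.
Direct shear f_v = P/L_w = 113 / 22 = 5.136 kip/in (vertical).
Torsion M = P·e = 113 × 6.5 = 734.5 kip·in.
Critical point at (x, y) = (3.58, 6.5) from centroid. f_tx = M·y/J = 7.886 kip/in; f_ty = M·x/J = 4.343 kip/in.
Resultant f_max = √[f_tx² + (f_v + f_ty)²] = √[7.886² + (5.136 + 4.343)²] = 12.33 kip/in.
Capacity per unit length: r_n/Ω = (1/2.0) × 0.6 × 90 × (0.707 × 0.75) = 14.32 kip/in.
12.33 ≤ 14.32 → adequate.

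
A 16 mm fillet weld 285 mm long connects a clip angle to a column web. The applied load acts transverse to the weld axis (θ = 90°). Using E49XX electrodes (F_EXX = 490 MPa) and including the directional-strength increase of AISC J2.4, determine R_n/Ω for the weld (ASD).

R_n/Ω ≈ 711 kN

t_e = 0.707 × 16 = 11.31 mm; A_we = 11.31 × 285 = 3224 mm².
Directional factor: 1.0 + 0.5 sin^1.5(90°) = 1.5.
F_nw = 0.6 × 490 × 1.5 = 441 MPa.
R_n/Ω = (441 × 3224) / 2.0 × 10⁻³ = 710.9 kN.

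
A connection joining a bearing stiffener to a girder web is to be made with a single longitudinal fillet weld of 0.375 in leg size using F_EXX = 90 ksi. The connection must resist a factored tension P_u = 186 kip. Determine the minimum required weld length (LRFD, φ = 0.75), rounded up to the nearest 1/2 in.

Throat t_e = 0.707 × 0.375 = 0.2651 in.
φr_n = 0.75 × 0.6 × 90 × 0.2651 = 10.74 kip/in.
L_req = P_u / φr_n = 186 / 10.74 = 17.32 in total.
Round up → use L = 17.5 in.

L = 17.5 in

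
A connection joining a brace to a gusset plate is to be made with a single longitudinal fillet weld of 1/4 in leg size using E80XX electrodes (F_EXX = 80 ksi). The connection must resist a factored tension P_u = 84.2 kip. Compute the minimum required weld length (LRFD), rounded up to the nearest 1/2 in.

Throat t_e = 0.707 × 0.25 = 0.1767 in.
φr_n = 0.75 × 0.6 × 80 × 0.1767 = 6.363 kip/in.
L_req = P_u / φr_n = 84.2 / 6.363 = 13.23 in total.
Round up → use L = 13.5 in.

L = 13.5 in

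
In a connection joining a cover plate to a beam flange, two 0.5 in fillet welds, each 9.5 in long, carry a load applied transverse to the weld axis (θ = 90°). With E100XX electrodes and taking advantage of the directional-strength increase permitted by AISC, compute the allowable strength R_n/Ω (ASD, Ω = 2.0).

R_n/Ω ≈ 302 kip

E100XX → F_EXX = 100 ksi.
t_e = 0.707 × 0.5 = 0.3535 in; A_we = 0.3535 × 19 = 6.716 in².
Directional factor: 1.0 + 0.5 sin^1.5(90°) = 1.5.
F_nw = 0.6 × 100 × 1.5 = 90 ksi.
R_n/Ω = (90 × 6.716) / 2.0 = 302.2 kip.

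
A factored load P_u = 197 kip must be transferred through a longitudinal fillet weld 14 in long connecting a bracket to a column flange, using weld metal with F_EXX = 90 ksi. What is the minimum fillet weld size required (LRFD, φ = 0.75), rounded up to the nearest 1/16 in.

w = 1/2 in

Total weld length L = 14 in.
Required throat t_e = P_u / (φ × 0.6 F_EXX × L) = 197 / (0.75 × 0.6 × 90 × 14) = 0.3474 in.
Required leg w = t_e / 0.707 = 0.4914 in → use 1/2 in.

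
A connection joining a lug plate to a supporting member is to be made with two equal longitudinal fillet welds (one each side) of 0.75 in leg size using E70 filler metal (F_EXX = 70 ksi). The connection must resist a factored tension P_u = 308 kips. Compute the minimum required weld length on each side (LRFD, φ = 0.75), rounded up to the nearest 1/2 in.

Throat t_e = 0.707 × 0.75 = 0.5302 in.
φr_n = 0.75 × 0.6 × 70 × 0.5302 = 16.7 kips/in.
L_req = P_u / φr_n = 308 / 16.7 = 18.44 in total.
Per side: 18.44 / 2 = 9.22 in.
Round up → use L = 9.5 in on each side.

L = 9.5 in on each side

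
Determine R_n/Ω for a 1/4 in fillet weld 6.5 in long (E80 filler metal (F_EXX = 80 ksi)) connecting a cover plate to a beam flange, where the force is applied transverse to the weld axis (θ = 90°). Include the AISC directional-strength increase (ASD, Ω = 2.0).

R_n/Ω ≈ 41.4 kips

t_e = 0.707 × 0.25 = 0.1767 in; A_we = 0.1767 × 6.5 = 1.149 in².
Directional factor: 1.0 + 0.5 sin^1.5(90°) = 1.5.
F_nw = 0.6 × 80 × 1.5 = 72 ksi.
R_n/Ω = (72 × 1.149) / 2.0 = 41.36 kips.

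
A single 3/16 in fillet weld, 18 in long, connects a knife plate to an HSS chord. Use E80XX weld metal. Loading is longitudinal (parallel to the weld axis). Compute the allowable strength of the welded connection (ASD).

R_n/Ω ≈ 57.3 kips

E80XX → F_EXX = 80 ksi.
Effective throat t_e = 0.707 × 0.1875 = 0.1326 in.
Total length L = 18 in; A_we = 0.1326 × 18 = 2.386 in².
F_nw = 0.6 F_EXX = 0.6 × 80 = 48 ksi.
R_n = 48 × 2.386 = 114.5 kips; R_n/Ω = 114.5/2.0 = 57.27 kips.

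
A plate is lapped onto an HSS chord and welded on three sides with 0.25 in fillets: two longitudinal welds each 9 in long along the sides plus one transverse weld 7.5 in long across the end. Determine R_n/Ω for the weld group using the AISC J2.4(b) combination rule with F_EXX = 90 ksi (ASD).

R_n/Ω ≈ 127 kip

t_e = 0.707 × 0.25 = 0.1767 in.
R_nwl = 0.6 × 90 × 0.1767 × 18 = 171.8 kip (longitudinal, 2 welds).
R_nwt = 0.6 × 90 × 0.1767 × 7.5 = 71.58 kip (transverse, base value).
(i) R_nwl + R_nwt = 243.4 kip; (ii) 0.85 R_nwl + 1.5 R_nwt = 253.4 kip.
R_n = max = 253.4 kip [governs: (ii)]; R_n/Ω = 126.7 kip.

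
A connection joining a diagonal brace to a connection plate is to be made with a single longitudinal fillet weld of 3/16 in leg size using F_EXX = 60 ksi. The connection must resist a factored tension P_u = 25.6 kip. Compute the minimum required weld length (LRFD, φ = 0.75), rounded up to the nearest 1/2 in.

Throat t_e = 0.707 × 0.1875 = 0.1326 in.
φr_n = 0.75 × 0.6 × 60 × 0.1326 = 3.579 kip/in.
L_req = P_u / φr_n = 25.6 / 3.579 = 7.152 in total.
Round up → use L = 7.5 in.

L = 7.5 in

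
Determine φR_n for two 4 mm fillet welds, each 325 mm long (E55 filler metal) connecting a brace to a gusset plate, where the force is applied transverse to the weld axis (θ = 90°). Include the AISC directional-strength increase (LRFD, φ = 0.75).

φR_n ≈ 682 kN

E55XX → F_EXX = 550 MPa.
t_e = 0.707 × 4 = 2.828 mm; A_we = 2.828 × 650 = 1838 mm².
Directional factor: 1.0 + 0.5 sin^1.5(90°) = 1.5.
F_nw = 0.6 × 550 × 1.5 = 495 MPa.
φR_n = 0.75 × 495 × 1838 × 10⁻³ = 682.4 kN.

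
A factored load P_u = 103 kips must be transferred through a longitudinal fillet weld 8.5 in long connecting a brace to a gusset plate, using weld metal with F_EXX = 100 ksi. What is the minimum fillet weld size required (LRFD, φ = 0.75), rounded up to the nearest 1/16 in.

w = 7/16 in

Total weld length L = 8.5 in.
Required throat t_e = P_u / (φ × 0.6 F_EXX × L) = 103 / (0.75 × 0.6 × 100 × 8.5) = 0.2693 in.
Required leg w = t_e / 0.707 = 0.3809 in → use 7/16 in.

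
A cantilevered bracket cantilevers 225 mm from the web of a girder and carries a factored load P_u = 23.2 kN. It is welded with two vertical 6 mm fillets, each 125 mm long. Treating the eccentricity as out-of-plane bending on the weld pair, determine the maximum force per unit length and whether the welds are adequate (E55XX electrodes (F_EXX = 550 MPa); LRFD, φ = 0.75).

L_w = 2 × 125 = 250 mm; section modulus (unit throat) S = 2 × L²/6 = 5208 mm².
Direct shear f_v = P/L_w = 23.2×10³/250 = 92.8 N/mm.
Moment M = P × e = 23.2×10³ × 225 = 5220000 N·mm; bending f_b = M/S = 1002 N/mm.
f_max = √(f_v² + f_b²) = √(92.8² + 1002²) = 1007 N/mm.
φr_n = 0.75 × 0.6 × 550 × (0.707 × 6) = 1050 N/mm → adequate.

f_max ≈ 1010 N/mm; adequate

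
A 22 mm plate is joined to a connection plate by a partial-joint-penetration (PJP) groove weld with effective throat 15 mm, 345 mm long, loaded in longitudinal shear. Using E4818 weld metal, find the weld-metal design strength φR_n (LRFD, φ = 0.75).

E48XX → F_EXX = 480 MPa.
Effective throat (given) t_e = 15 mm.
A_we = 15 × 345 = 5175 mm².
F_nw = 0.6 F_EXX = 288 MPa.
φR_n = 0.75 × 288 × 5175 × 10⁻³ = 1118 kN.

φR_n ≈ 1120 kN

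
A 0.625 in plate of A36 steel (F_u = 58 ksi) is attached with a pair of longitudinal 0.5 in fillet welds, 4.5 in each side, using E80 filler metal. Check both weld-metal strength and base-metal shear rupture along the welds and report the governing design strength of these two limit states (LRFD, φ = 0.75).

E80XX → F_EXX = 80 ksi.
t_e = 0.707 × 0.5 = 0.3535 in; L = 9 in.
Weld metal: φR_n = 0.75 × 0.6 × 80 × 0.3535 × 9 = 114.5 kips.
Base metal (shear rupture): φR_n = 0.75 × 0.6 × 58 × 0.625 × 9 = 146.8 kips.
Governing: weld metal.

φR_n ≈ 115 kips (weld metal governs)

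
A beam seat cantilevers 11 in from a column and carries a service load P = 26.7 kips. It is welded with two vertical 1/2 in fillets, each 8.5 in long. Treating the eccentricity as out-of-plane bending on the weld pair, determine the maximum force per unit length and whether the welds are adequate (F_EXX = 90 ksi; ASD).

f_max ≈ 12.3 kip/in; NOT adequate

L_w = 2 × 8.5 = 17 in; section modulus (unit throat) S = 2 × L²/6 = 24.08 in².
Direct shear f_v = P/L_w = 26.7/17 = 1.571 kip/in.
Moment M = P × e = 26.7 × 11 = 293.7 kip·in; bending f_b = M/S = 12.2 kip/in.
f_max = √(f_v² + f_b²) = √(1.571² + 12.2²) = 12.3 kip/in.
r_n/Ω = (1/2.0) × 0.6 × 90 × (0.707 × 0.5) = 9.544 kip/in → NOT adequate.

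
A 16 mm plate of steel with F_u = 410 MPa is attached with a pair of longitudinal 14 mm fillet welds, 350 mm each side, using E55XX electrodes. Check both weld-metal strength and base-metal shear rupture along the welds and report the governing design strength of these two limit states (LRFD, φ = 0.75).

φR_n ≈ 1710 kN (weld metal governs)

E55XX → F_EXX = 550 MPa.
t_e = 0.707 × 14 = 9.898 mm; L = 700 mm.
Weld metal: φR_n = 0.75 × 0.6 × 550 × 9.898 × 700 × 10⁻³ = 1715 kN.
Base metal (shear rupture): φR_n = 0.75 × 0.6 × 410 × 16 × 700 × 10⁻³ = 2066 kN.
Governing: weld metal.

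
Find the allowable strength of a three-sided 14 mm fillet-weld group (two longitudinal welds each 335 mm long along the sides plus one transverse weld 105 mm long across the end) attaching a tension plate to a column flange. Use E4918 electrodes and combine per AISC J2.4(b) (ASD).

R_n/Ω ≈ 1130 kN

E49XX → F_EXX = 490 MPa.
t_e = 0.707 × 14 = 9.898 mm.
R_nwl = 0.6 × 490 × 9.898 × 670 × 10⁻³ = 1950 kN (longitudinal, 2 welds).
R_nwt = 0.6 × 490 × 9.898 × 105 × 10⁻³ = 305.6 kN (transverse, base value).
(i) R_nwl + R_nwt = 2255 kN; (ii) 0.85 R_nwl + 1.5 R_nwt = 2116 kN.
R_n = max = 2255 kN [governs: (i)]; R_n/Ω = 1128 kN.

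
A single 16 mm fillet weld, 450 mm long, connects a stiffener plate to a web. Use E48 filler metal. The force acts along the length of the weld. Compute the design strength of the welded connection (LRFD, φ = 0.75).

E48XX → F_EXX = 480 MPa.
Effective throat t_e = 0.707 × 16 = 11.31 mm.
Total length L = 450 mm; A_we = 11.31 × 450 = 5090 mm².
F_nw = 0.6 F_EXX = 0.6 × 480 = 288 MPa.
φR_n = 0.75 × 288 × 5090 × 10⁻³ = 1100 kN.

φR_n ≈ 1100 kN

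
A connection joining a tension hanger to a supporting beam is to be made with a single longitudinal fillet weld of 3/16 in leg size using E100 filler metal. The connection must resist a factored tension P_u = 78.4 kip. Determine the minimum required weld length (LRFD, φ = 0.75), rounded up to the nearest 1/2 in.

E100XX → F_EXX = 100 ksi.
Throat t_e = 0.707 × 0.1875 = 0.1326 in.
φr_n = 0.75 × 0.6 × 100 × 0.1326 = 5.965 kip/in.
L_req = P_u / φr_n = 78.4 / 5.965 = 13.14 in total.
Round up → use L = 13.5 in.

L = 13.5 in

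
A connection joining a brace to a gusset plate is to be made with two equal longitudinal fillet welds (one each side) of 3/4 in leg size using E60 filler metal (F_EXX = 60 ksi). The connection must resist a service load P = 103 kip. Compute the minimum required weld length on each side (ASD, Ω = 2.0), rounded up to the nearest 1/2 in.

Throat t_e = 0.707 × 0.75 = 0.5302 in.
r_n/Ω = (0.6 × 60 × 0.5302) / 2.0 = 9.544 kip/in.
L_req = P / (r_n/Ω) = 103 / 9.544 = 10.79 in total.
Per side: 10.79 / 2 = 5.396 in.
Round up → use L = 5.5 in on each side.

L = 5.5 in on each side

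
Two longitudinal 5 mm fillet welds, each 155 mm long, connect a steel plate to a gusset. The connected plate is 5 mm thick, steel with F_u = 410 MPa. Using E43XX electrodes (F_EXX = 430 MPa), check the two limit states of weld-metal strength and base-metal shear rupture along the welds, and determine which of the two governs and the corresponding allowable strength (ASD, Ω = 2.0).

R_n/Ω ≈ 141 kN (weld metal governs)

t_e = 0.707 × 5 = 3.535 mm; L = 310 mm.
Weld metal: R_n/Ω = (1/2.0) × 0.6 × 430 × 3.535 × 310 × 10⁻³ = 141.4 kN.
Base metal (shear rupture): R_n/Ω = (1/2.0) × 0.6 × 410 × 5 × 310 × 10⁻³ = 190.7 kN.
Governing: weld metal.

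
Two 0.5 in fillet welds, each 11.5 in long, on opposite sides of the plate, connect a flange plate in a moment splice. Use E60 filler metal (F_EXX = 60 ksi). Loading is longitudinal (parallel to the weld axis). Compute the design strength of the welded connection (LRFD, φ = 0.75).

φR_n ≈ 220 kips

Effective throat t_e = 0.707 × 0.5 = 0.3535 in.
Total length L = 23 in; A_we = 0.3535 × 23 = 8.13 in².
F_nw = 0.6 F_EXX = 0.6 × 60 = 36 ksi.
φR_n = 0.75 × 36 × 8.13 = 219.5 kips.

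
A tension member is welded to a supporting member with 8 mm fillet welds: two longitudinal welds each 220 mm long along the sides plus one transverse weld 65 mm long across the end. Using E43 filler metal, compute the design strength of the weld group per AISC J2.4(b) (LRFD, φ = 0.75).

φR_n ≈ 553 kN

E43XX → F_EXX = 430 MPa.
t_e = 0.707 × 8 = 5.656 mm.
R_nwl = 0.6 × 430 × 5.656 × 440 × 10⁻³ = 642.1 kN (longitudinal, 2 welds).
R_nwt = 0.6 × 430 × 5.656 × 65 × 10⁻³ = 94.85 kN (transverse, base value).
(i) R_nwl + R_nwt = 736.9 kN; (ii) 0.85 R_nwl + 1.5 R_nwt = 688 kN.
R_n = max = 736.9 kN [governs: (i)]; φR_n = 552.7 kN.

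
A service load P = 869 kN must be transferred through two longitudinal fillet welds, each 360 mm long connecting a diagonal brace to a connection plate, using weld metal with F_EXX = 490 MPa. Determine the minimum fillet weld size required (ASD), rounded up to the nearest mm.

w = 12 mm

Total weld length L = 720 mm.
Required throat t_e = P × Ω / (0.6 F_EXX × L) = 869 × 2.0 / (0.6 × 490 × 720 × 10⁻³) = 8.211 mm.
Required leg w = t_e / 0.707 = 11.61 mm → use 12 mm.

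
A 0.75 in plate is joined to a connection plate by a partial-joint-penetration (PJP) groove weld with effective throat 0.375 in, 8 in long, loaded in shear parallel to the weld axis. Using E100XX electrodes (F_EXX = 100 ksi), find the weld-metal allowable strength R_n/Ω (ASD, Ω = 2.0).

Effective throat (given) t_e = 0.375 in.
A_we = 0.375 × 8 = 3 in².
F_nw = 0.6 F_EXX = 60 ksi.
R_n/Ω = (60 × 3) / 2.0 = 90 kips.

R_n/Ω ≈ 90 kips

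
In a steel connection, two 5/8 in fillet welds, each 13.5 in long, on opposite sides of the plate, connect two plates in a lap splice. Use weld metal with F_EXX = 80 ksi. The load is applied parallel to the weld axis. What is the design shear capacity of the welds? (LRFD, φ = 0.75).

Effective throat t_e = 0.707 × 0.625 = 0.4419 in.
Total length L = 27 in; A_we = 0.4419 × 27 = 11.93 in².
F_nw = 0.6 F_EXX = 0.6 × 80 = 48 ksi.
φR_n = 0.75 × 48 × 11.93 = 429.5 kips.

φR_n ≈ 430 kips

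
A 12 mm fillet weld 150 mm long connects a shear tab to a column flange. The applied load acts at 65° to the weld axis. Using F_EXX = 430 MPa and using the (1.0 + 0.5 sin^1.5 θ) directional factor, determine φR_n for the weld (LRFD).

φR_n ≈ 352 kN

t_e = 0.707 × 12 = 8.484 mm; A_we = 8.484 × 150 = 1273 mm².
Directional factor: 1.0 + 0.5 sin^1.5(65°) = 1.431.
F_nw = 0.6 × 430 × 1.431 = 369.3 MPa.
φR_n = 0.75 × 369.3 × 1273 × 10⁻³ = 352.5 kN.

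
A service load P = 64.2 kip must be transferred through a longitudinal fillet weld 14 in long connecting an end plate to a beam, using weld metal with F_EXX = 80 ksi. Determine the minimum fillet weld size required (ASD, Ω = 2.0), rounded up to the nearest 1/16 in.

w = 5/16 in

Total weld length L = 14 in.
Required throat t_e = P × Ω / (0.6 F_EXX × L) = 64.2 × 2.0 / (0.6 × 80 × 14) = 0.1911 in.
Required leg w = t_e / 0.707 = 0.2703 in → use 5/16 in.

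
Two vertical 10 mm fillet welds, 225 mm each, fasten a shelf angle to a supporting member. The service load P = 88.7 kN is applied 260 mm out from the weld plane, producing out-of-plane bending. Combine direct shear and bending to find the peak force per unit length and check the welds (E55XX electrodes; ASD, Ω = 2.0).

E55XX → F_EXX = 550 MPa.
L_w = 2 × 225 = 450 mm; section modulus (unit throat) S = 2 × L²/6 = 16880 mm².
Direct shear f_v = P/L_w = 88.7×10³/450 = 197.1 N/mm.
Moment M = P × e = 88.7×10³ × 260 = 23062000 N·mm; bending f_b = M/S = 1367 N/mm.
f_max = √(f_v² + f_b²) = √(197.1² + 1367²) = 1381 N/mm.
r_n/Ω = (1/2.0) × 0.6 × 550 × (0.707 × 10) = 1167 N/mm → NOT adequate.

f_max ≈ 1380 N/mm; NOT adequate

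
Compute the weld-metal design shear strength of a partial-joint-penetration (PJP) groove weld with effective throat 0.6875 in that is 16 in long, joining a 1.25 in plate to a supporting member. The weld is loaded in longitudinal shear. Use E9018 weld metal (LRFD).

E90XX → F_EXX = 90 ksi.
Effective throat (given) t_e = 0.6875 in.
A_we = 0.6875 × 16 = 11 in².
F_nw = 0.6 F_EXX = 54 ksi.
φR_n = 0.75 × 54 × 11 = 445.5 kip.

φR_n ≈ 446 kip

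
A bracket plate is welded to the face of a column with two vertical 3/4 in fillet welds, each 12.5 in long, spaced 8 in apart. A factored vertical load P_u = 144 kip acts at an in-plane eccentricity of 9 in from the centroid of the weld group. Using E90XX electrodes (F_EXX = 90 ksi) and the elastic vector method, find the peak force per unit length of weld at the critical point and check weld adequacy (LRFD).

Total weld length L_w = 25 in. Treat welds as unit-width lines.
Polar moment about centroid: J = 2[d³/12 + d(b/2)²] = 2[12.5³/12 + 12.5×4²] = 725.5 in³.
Direct shear f_v = P/L_w = 144 / 25 = 5.76 kip/in (vertical).
Torsion M = P·e = 144 × 9 = 1296 kip·in.
Critical point at (x, y) = (4, 6.25) from centroid. f_tx = M·y/J = 11.16 kip/in; f_ty = M·x/J = 7.145 kip/in.
Resultant f_max = √[f_tx² + (f_v + f_ty)²] = √[11.16² + (5.76 + 7.145)²] = 17.06 kip/in.
Capacity per unit length: φr_n = 0.75 × 0.6 × 90 × (0.707 × 0.75) = 21.48 kip/in.
17.06 ≤ 21.48 → adequate.

f_max ≈ 17.1 kip/in; adequate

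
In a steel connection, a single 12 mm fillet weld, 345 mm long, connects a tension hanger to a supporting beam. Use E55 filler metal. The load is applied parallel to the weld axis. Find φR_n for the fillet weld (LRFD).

E55XX → F_EXX = 550 MPa.
Effective throat t_e = 0.707 × 12 = 8.484 mm.
Total length L = 345 mm; A_we = 8.484 × 345 = 2927 mm².
F_nw = 0.6 F_EXX = 0.6 × 550 = 330 MPa.
φR_n = 0.75 × 330 × 2927 × 10⁻³ = 724.4 kN.

φR_n ≈ 724 kN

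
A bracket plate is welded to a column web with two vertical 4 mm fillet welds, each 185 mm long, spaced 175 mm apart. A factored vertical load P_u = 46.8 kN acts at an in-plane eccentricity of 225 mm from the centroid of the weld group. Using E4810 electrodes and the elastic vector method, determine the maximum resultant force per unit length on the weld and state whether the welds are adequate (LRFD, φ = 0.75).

E48XX → F_EXX = 480 MPa.
Total weld length L_w = 370 mm. Treat welds as unit-width lines.
Polar moment about centroid: J = 2[d³/12 + d(b/2)²] = 2[185³/12 + 185×87.5²] = 3888000 mm³.
Direct shear f_v = P/L_w = 46.8×10³ / 370 = 126.5 N/mm (vertical).
Torsion M = P·e = 46.8×10³ × 225 = 10530000 N·mm.
Critical point at (x, y) = (87.5, 92.5) from centroid. f_tx = M·y/J = 250.5 N/mm; f_ty = M·x/J = 237 N/mm.
Resultant f_max = √[f_tx² + (f_v + f_ty)²] = √[250.5² + (126.5 + 237)²] = 441.4 N/mm.
Capacity per unit length: φr_n = 0.75 × 0.6 × 480 × (0.707 × 4) = 610.8 N/mm.
441.4 ≤ 610.8 → adequate.

f_max ≈ 441 N/mm; adequate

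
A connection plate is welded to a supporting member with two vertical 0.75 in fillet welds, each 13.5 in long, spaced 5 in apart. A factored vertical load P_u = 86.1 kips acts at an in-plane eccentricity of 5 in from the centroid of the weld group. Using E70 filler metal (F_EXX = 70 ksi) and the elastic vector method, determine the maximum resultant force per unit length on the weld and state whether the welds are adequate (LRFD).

Total weld length L_w = 27 in. Treat welds as unit-width lines.
Polar moment about centroid: J = 2[d³/12 + d(b/2)²] = 2[13.5³/12 + 13.5×2.5²] = 578.8 in³.
Direct shear f_v = P/L_w = 86.1 / 27 = 3.189 kip/in (vertical).
Torsion M = P·e = 86.1 × 5 = 430.5 kip·in.
Critical point at (x, y) = (2.5, 6.75) from centroid. f_tx = M·y/J = 5.02 kip/in; f_ty = M·x/J = 1.859 kip/in.
Resultant f_max = √[f_tx² + (f_v + f_ty)²] = √[5.02² + (3.189 + 1.859)²] = 7.12 kip/in.
Capacity per unit length: φr_n = 0.75 × 0.6 × 70 × (0.707 × 0.75) = 16.7 kip/in.
7.12 ≤ 16.7 → adequate.

f_max ≈ 7.12 kip/in; adequate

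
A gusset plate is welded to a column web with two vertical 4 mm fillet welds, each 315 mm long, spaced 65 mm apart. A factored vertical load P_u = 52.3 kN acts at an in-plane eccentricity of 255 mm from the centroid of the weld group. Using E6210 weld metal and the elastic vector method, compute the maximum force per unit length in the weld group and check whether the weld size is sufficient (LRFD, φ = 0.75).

f_max ≈ 390 N/mm; adequate

E62XX → F_EXX = 620 MPa.
Total weld length L_w = 630 mm. Treat welds as unit-width lines.
Polar moment about centroid: J = 2[d³/12 + d(b/2)²] = 2[315³/12 + 315×32.5²] = 5875000 mm³.
Direct shear f_v = P/L_w = 52.3×10³ / 630 = 83.02 N/mm (vertical).
Torsion M = P·e = 52.3×10³ × 255 = 13336000 N·mm.
Critical point at (x, y) = (32.5, 157.5) from centroid. f_tx = M·y/J = 357.5 N/mm; f_ty = M·x/J = 73.78 N/mm.
Resultant f_max = √[f_tx² + (f_v + f_ty)²] = √[357.5² + (83.02 + 73.78)²] = 390.4 N/mm.
Capacity per unit length: φr_n = 0.75 × 0.6 × 620 × (0.707 × 4) = 789 N/mm.
390.4 ≤ 789 → adequate.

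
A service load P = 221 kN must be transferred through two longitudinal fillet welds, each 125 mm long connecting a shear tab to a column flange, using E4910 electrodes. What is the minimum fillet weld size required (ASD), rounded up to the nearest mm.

w = 9 mm

E49XX → F_EXX = 490 MPa.
Total weld length L = 250 mm.
Required throat t_e = P × Ω / (0.6 F_EXX × L) = 221 × 2.0 / (0.6 × 490 × 250 × 10⁻³) = 6.014 mm.
Required leg w = t_e / 0.707 = 8.506 mm → use 9 mm.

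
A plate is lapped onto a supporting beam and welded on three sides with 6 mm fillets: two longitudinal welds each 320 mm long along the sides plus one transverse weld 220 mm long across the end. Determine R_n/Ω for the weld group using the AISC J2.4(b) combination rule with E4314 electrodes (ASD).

R_n/Ω ≈ 478 kN

E43XX → F_EXX = 430 MPa.
t_e = 0.707 × 6 = 4.242 mm.
R_nwl = 0.6 × 430 × 4.242 × 640 × 10⁻³ = 700.4 kN (longitudinal, 2 welds).
R_nwt = 0.6 × 430 × 4.242 × 220 × 10⁻³ = 240.8 kN (transverse, base value).
(i) R_nwl + R_nwt = 941.2 kN; (ii) 0.85 R_nwl + 1.5 R_nwt = 956.5 kN.
R_n = max = 956.5 kN [governs: (ii)]; R_n/Ω = 478.3 kN.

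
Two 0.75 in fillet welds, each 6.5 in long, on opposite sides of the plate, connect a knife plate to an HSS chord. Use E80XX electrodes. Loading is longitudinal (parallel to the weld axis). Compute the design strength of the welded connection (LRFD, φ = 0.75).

φR_n ≈ 248 kip

E80XX → F_EXX = 80 ksi.
Effective throat t_e = 0.707 × 0.75 = 0.5302 in.
Total length L = 13 in; A_we = 0.5302 × 13 = 6.893 in².
F_nw = 0.6 F_EXX = 0.6 × 80 = 48 ksi.
φR_n = 0.75 × 48 × 6.893 = 248.2 kip.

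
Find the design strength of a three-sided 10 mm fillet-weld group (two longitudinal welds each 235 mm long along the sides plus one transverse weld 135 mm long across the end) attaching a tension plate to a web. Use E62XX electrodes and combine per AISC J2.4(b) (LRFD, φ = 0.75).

φR_n ≈ 1190 kN

E62XX → F_EXX = 620 MPa.
t_e = 0.707 × 10 = 7.07 mm.
R_nwl = 0.6 × 620 × 7.07 × 470 × 10⁻³ = 1236 kN (longitudinal, 2 welds).
R_nwt = 0.6 × 620 × 7.07 × 135 × 10⁻³ = 355.1 kN (transverse, base value).
(i) R_nwl + R_nwt = 1591 kN; (ii) 0.85 R_nwl + 1.5 R_nwt = 1583 kN.
R_n = max = 1591 kN [governs: (i)]; φR_n = 1193 kN.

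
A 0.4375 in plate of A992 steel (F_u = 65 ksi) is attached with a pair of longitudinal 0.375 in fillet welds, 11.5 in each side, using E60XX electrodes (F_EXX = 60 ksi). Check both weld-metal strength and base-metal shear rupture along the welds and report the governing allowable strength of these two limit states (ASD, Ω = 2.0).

R_n/Ω ≈ 110 kip (weld metal governs)

t_e = 0.707 × 0.375 = 0.2651 in; L = 23 in.
Weld metal: R_n/Ω = (1/2.0) × 0.6 × 60 × 0.2651 × 23 = 109.8 kip.
Base metal (shear rupture): R_n/Ω = (1/2.0) × 0.6 × 65 × 0.4375 × 23 = 196.2 kip.
Governing: weld metal.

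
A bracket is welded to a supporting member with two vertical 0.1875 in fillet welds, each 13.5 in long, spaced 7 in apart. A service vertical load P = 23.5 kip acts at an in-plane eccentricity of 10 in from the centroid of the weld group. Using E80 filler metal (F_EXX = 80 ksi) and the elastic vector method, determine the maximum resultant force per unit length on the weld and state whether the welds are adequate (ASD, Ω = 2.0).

Total weld length L_w = 27 in. Treat welds as unit-width lines.
Polar moment about centroid: J = 2[d³/12 + d(b/2)²] = 2[13.5³/12 + 13.5×3.5²] = 740.8 in³.
Direct shear f_v = P/L_w = 23.5 / 27 = 0.8704 kip/in (vertical).
Torsion M = P·e = 23.5 × 10 = 235 kip·in.
Critical point at (x, y) = (3.5, 6.75) from centroid. f_tx = M·y/J = 2.141 kip/in; f_ty = M·x/J = 1.11 kip/in.
Resultant f_max = √[f_tx² + (f_v + f_ty)²] = √[2.141² + (0.8704 + 1.11)²] = 2.917 kip/in.
Capacity per unit length: r_n/Ω = (1/2.0) × 0.6 × 80 × (0.707 × 0.1875) = 3.181 kip/in.
2.917 ≤ 3.181 → adequate.

f_max ≈ 2.92 kip/in; adequate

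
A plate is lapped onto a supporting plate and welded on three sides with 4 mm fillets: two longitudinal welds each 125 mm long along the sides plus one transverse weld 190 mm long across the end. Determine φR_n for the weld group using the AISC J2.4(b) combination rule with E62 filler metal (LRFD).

E62XX → F_EXX = 620 MPa.
t_e = 0.707 × 4 = 2.828 mm.
R_nwl = 0.6 × 620 × 2.828 × 250 × 10⁻³ = 263 kN (longitudinal, 2 welds).
R_nwt = 0.6 × 620 × 2.828 × 190 × 10⁻³ = 199.9 kN (transverse, base value).
(i) R_nwl + R_nwt = 462.9 kN; (ii) 0.85 R_nwl + 1.5 R_nwt = 523.4 kN.
R_n = max = 523.4 kN [governs: (ii)]; φR_n = 392.5 kN.

φR_n ≈ 393 kN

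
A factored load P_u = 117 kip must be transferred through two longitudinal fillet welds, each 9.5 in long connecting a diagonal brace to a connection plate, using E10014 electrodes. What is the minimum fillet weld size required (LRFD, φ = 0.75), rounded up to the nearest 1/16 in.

E100XX → F_EXX = 100 ksi.
Total weld length L = 19 in.
Required throat t_e = P_u / (φ × 0.6 F_EXX × L) = 117 / (0.75 × 0.6 × 100 × 19) = 0.1368 in.
Required leg w = t_e / 0.707 = 0.1936 in → use 1/4 in.

w = 1/4 in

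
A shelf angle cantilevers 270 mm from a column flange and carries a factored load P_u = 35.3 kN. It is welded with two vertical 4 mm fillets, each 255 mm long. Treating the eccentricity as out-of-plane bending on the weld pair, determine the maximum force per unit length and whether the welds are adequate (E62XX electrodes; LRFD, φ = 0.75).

E62XX → F_EXX = 620 MPa.
L_w = 2 × 255 = 510 mm; section modulus (unit throat) S = 2 × L²/6 = 21680 mm².
Direct shear f_v = P/L_w = 35.3×10³/510 = 69.22 N/mm.
Moment M = P × e = 35.3×10³ × 270 = 9531000 N·mm; bending f_b = M/S = 439.7 N/mm.
f_max = √(f_v² + f_b²) = √(69.22² + 439.7²) = 445.1 N/mm.
φr_n = 0.75 × 0.6 × 620 × (0.707 × 4) = 789 N/mm → adequate.

f_max ≈ 445 N/mm; adequate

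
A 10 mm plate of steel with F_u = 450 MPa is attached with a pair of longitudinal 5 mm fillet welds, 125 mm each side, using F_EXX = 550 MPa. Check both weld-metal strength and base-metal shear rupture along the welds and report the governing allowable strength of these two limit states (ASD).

t_e = 0.707 × 5 = 3.535 mm; L = 250 mm.
Weld metal: R_n/Ω = (1/2.0) × 0.6 × 550 × 3.535 × 250 × 10⁻³ = 145.8 kN.
Base metal (shear rupture): R_n/Ω = (1/2.0) × 0.6 × 450 × 10 × 250 × 10⁻³ = 337.5 kN.
Governing: weld metal.

R_n/Ω ≈ 146 kN (weld metal governs)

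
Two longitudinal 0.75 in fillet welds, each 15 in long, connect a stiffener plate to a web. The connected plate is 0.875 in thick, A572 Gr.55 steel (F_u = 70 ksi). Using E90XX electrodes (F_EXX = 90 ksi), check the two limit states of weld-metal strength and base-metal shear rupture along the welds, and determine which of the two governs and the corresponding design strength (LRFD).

φR_n ≈ 644 kip (weld metal governs)

t_e = 0.707 × 0.75 = 0.5302 in; L = 30 in.
Weld metal: φR_n = 0.75 × 0.6 × 90 × 0.5302 × 30 = 644.3 kip.
Base metal (shear rupture): φR_n = 0.75 × 0.6 × 70 × 0.875 × 30 = 826.9 kip.
Governing: weld metal.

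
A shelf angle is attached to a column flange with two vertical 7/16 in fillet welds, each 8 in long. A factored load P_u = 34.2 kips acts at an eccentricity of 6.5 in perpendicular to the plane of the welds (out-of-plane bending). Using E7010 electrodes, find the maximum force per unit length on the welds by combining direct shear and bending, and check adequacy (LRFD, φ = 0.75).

f_max ≈ 10.6 kip/in; NOT adequate

E70XX → F_EXX = 70 ksi.
L_w = 2 × 8 = 16 in; section modulus (unit throat) S = 2 × L²/6 = 21.33 in².
Direct shear f_v = P/L_w = 34.2/16 = 2.138 kip/in.
Moment M = P × e = 34.2 × 6.5 = 222.3 kip·in; bending f_b = M/S = 10.42 kip/in.
f_max = √(f_v² + f_b²) = √(2.138² + 10.42²) = 10.64 kip/in.
φr_n = 0.75 × 0.6 × 70 × (0.707 × 0.4375) = 9.743 kip/in → NOT adequate.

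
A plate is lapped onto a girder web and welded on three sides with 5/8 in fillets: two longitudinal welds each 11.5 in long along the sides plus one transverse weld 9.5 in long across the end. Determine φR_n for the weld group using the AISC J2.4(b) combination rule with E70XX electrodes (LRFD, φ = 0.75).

E70XX → F_EXX = 70 ksi.
t_e = 0.707 × 0.625 = 0.4419 in.
R_nwl = 0.6 × 70 × 0.4419 × 23 = 426.9 kip (longitudinal, 2 welds).
R_nwt = 0.6 × 70 × 0.4419 × 9.5 = 176.3 kip (transverse, base value).
(i) R_nwl + R_nwt = 603.2 kip; (ii) 0.85 R_nwl + 1.5 R_nwt = 627.3 kip.
R_n = max = 627.3 kip [governs: (ii)]; φR_n = 470.5 kip.

φR_n ≈ 470 kip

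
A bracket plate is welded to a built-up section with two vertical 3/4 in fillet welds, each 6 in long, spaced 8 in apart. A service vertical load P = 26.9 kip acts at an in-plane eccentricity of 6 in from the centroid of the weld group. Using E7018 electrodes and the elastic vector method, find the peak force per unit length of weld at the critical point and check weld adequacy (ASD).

E70XX → F_EXX = 70 ksi.
Total weld length L_w = 12 in. Treat welds as unit-width lines.
Polar moment about centroid: J = 2[d³/12 + d(b/2)²] = 2[6³/12 + 6×4²] = 228 in³.
Direct shear f_v = P/L_w = 26.9 / 12 = 2.242 kip/in (vertical).
Torsion M = P·e = 26.9 × 6 = 161.4 kip·in.
Critical point at (x, y) = (4, 3) from centroid. f_tx = M·y/J = 2.124 kip/in; f_ty = M·x/J = 2.832 kip/in.
Resultant f_max = √[f_tx² + (f_v + f_ty)²] = √[2.124² + (2.242 + 2.832)²] = 5.5 kip/in.
Capacity per unit length: r_n/Ω = (1/2.0) × 0.6 × 70 × (0.707 × 0.75) = 11.14 kip/in.
5.5 ≤ 11.14 → adequate.

f_max ≈ 5.5 kip/in; adequate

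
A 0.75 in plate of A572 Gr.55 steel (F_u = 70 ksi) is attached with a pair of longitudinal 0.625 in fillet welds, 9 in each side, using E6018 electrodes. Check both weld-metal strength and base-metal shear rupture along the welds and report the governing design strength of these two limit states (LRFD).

E60XX → F_EXX = 60 ksi.
t_e = 0.707 × 0.625 = 0.4419 in; L = 18 in.
Weld metal: φR_n = 0.75 × 0.6 × 60 × 0.4419 × 18 = 214.8 kip.
Base metal (shear rupture): φR_n = 0.75 × 0.6 × 70 × 0.75 × 18 = 425.2 kip.
Governing: weld metal.

φR_n ≈ 215 kip (weld metal governs)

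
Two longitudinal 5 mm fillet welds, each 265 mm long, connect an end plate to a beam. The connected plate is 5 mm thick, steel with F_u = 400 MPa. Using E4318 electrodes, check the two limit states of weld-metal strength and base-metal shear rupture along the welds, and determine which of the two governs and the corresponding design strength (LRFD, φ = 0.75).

E43XX → F_EXX = 430 MPa.
t_e = 0.707 × 5 = 3.535 mm; L = 530 mm.
Weld metal: φR_n = 0.75 × 0.6 × 430 × 3.535 × 530 × 10⁻³ = 362.5 kN.
Base metal (shear rupture): φR_n = 0.75 × 0.6 × 400 × 5 × 530 × 10⁻³ = 477 kN.
Governing: weld metal.

φR_n ≈ 363 kN (weld metal governs)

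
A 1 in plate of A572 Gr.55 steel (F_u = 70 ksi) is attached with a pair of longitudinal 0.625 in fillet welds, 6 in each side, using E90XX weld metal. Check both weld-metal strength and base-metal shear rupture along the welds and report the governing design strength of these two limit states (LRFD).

E90XX → F_EXX = 90 ksi.
t_e = 0.707 × 0.625 = 0.4419 in; L = 12 in.
Weld metal: φR_n = 0.75 × 0.6 × 90 × 0.4419 × 12 = 214.8 kip.
Base metal (shear rupture): φR_n = 0.75 × 0.6 × 70 × 1 × 12 = 378 kip.
Governing: weld metal.

φR_n ≈ 215 kip (weld metal governs)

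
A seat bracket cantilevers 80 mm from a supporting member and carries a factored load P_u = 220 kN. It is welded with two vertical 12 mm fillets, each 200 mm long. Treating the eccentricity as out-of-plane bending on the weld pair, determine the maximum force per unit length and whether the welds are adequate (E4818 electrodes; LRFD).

f_max ≈ 1430 N/mm; adequate

E48XX → F_EXX = 480 MPa.
L_w = 2 × 200 = 400 mm; section modulus (unit throat) S = 2 × L²/6 = 13330 mm².
Direct shear f_v = P/L_w = 220×10³/400 = 550 N/mm.
Moment M = P × e = 220×10³ × 80 = 17600000 N·mm; bending f_b = M/S = 1320 N/mm.
f_max = √(f_v² + f_b²) = √(550² + 1320²) = 1430 N/mm.
φr_n = 0.75 × 0.6 × 480 × (0.707 × 12) = 1833 N/mm → adequate.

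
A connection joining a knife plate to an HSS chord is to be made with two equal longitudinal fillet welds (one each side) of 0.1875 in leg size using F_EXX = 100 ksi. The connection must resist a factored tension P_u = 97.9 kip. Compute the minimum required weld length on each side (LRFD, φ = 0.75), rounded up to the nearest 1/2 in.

L = 8.5 in on each side

Throat t_e = 0.707 × 0.1875 = 0.1326 in.
φr_n = 0.75 × 0.6 × 100 × 0.1326 = 5.965 kip/in.
L_req = P_u / φr_n = 97.9 / 5.965 = 16.41 in total.
Per side: 16.41 / 2 = 8.206 in.
Round up → use L = 8.5 in on each side.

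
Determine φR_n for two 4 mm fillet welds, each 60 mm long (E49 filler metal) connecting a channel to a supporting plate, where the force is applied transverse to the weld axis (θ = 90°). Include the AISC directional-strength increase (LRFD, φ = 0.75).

E49XX → F_EXX = 490 MPa.
t_e = 0.707 × 4 = 2.828 mm; A_we = 2.828 × 120 = 339.4 mm².
Directional factor: 1.0 + 0.5 sin^1.5(90°) = 1.5.
F_nw = 0.6 × 490 × 1.5 = 441 MPa.
φR_n = 0.75 × 441 × 339.4 × 10⁻³ = 112.2 kN.

φR_n ≈ 112 kN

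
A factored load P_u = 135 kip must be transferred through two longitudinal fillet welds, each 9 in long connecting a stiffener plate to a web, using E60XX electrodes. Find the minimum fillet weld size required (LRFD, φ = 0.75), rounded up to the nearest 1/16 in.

w = 7/16 in

E60XX → F_EXX = 60 ksi.
Total weld length L = 18 in.
Required throat t_e = P_u / (φ × 0.6 F_EXX × L) = 135 / (0.75 × 0.6 × 60 × 18) = 0.2778 in.
Required leg w = t_e / 0.707 = 0.3929 in → use 7/16 in.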